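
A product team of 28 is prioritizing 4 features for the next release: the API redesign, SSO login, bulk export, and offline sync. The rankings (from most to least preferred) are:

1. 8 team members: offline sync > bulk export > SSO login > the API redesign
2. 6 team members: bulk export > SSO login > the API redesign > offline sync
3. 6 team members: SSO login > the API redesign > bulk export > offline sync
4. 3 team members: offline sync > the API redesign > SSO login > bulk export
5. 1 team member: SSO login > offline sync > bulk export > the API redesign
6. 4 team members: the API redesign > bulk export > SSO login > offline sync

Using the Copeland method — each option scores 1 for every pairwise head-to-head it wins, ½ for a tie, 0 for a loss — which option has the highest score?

the API redesign: beats offline sync; loses to SSO login and bulk export → score 1.
SSO login: beats the API redesign and offline sync; loses to bulk export → score 2.
bulk export: beats the API redesign, SSO login, and offline sync → score 3.
offline sync: loses to the API redesign, SSO login, and bulk export → score 0.
bulk export has the best pairwise record.

bulk export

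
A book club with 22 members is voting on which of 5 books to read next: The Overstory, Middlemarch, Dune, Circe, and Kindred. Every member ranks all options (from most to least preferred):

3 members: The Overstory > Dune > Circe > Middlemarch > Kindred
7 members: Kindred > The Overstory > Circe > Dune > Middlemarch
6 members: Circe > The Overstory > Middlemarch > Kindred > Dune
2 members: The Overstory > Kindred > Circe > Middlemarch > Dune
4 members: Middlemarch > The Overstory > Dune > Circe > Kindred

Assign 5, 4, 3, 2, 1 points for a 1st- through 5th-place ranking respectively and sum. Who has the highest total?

The Overstory

The Overstory: 3·5 + 7·4 + 6·4 + 2·5 + 4·4 = 93
Middlemarch: 3·2 + 7·1 + 6·3 + 2·2 + 4·5 = 55
Dune: 3·4 + 7·2 + 6·1 + 2·1 + 4·3 = 46
Circe: 3·3 + 7·3 + 6·5 + 2·3 + 4·2 = 74
Kindred: 3·1 + 7·5 + 6·2 + 2·4 + 4·1 = 62
The Overstory has the highest Borda score (93).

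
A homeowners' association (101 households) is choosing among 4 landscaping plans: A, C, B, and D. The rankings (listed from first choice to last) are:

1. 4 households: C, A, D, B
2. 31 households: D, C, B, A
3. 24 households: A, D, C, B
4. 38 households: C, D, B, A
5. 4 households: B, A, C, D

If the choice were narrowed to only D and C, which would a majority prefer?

D

Voters preferring D to C: 55; preferring C to D: 46.
D wins the head-to-head.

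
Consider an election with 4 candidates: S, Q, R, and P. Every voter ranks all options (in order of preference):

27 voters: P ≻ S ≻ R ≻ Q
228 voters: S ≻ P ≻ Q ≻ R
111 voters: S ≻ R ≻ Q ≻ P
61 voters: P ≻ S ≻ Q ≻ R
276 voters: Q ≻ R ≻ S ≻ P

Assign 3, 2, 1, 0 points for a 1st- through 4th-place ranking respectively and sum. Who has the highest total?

S: 27·2 + 228·3 + 111·3 + 61·2 + 276·1 = 1469
Q: 27·0 + 228·1 + 111·1 + 61·1 + 276·3 = 1228
R: 27·1 + 228·0 + 111·2 + 61·0 + 276·2 = 801
P: 27·3 + 228·2 + 111·0 + 61·3 + 276·0 = 720
S has the highest Borda score (1469).

S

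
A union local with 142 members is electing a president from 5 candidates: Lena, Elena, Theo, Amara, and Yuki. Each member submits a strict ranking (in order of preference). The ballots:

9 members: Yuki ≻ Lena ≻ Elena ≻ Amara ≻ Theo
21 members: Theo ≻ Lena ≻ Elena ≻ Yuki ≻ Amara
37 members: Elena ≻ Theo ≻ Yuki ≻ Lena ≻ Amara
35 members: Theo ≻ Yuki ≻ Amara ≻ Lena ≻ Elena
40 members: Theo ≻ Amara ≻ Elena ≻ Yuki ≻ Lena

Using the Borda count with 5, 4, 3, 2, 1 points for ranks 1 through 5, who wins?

Lena: 9·4 + 21·4 + 37·2 + 35·2 + 40·1 = 304
Elena: 9·3 + 21·3 + 37·5 + 35·1 + 40·3 = 430
Theo: 9·1 + 21·5 + 37·4 + 35·5 + 40·5 = 637
Amara: 9·2 + 21·1 + 37·1 + 35·3 + 40·4 = 341
Yuki: 9·5 + 21·2 + 37·3 + 35·4 + 40·2 = 418
Theo has the highest Borda score (637).

Theo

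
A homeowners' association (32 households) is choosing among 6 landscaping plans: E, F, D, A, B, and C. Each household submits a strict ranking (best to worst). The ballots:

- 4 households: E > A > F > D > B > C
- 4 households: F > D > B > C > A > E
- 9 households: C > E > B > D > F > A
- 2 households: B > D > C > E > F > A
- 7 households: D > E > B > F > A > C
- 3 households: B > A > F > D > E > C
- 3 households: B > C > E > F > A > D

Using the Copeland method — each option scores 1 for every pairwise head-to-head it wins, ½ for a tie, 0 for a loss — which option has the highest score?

B

E: beats F, A, and B; ties D; loses to C → score 3.5.
F: beats A and C; loses to E, D, and B → score 2.
D: beats F, A, and C; ties E; loses to B → score 3.5.
A: loses to E, F, D, B, and C → score 0.
B: beats F, D, A, and C; loses to E → score 4.
C: beats E and A; loses to F, D, and B → score 2.
B has the best pairwise record.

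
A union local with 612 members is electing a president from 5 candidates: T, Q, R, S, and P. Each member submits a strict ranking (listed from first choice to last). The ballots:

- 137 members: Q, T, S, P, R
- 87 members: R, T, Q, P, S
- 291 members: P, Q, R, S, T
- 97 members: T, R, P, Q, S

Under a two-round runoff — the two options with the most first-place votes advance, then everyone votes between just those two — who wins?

Round 1 first-place votes: T 97, Q 137, R 87, S 0, P 291.
P and Q advance.
Runoff: P is preferred to Q by 388 voters; Q by 224.
P wins the runoff.

P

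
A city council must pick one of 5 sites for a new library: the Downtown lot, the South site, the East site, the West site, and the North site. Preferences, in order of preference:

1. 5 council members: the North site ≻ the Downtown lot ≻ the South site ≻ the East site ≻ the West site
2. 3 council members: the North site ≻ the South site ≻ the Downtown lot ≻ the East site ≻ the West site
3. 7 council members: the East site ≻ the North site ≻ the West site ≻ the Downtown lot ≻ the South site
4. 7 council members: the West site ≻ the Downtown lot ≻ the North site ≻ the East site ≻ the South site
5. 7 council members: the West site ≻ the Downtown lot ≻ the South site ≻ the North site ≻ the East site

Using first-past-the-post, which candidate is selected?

First-place votes: the Downtown lot 0, the South site 0, the East site 7, the West site 14, the North site 8.
the West site has the most first-place votes.

the West site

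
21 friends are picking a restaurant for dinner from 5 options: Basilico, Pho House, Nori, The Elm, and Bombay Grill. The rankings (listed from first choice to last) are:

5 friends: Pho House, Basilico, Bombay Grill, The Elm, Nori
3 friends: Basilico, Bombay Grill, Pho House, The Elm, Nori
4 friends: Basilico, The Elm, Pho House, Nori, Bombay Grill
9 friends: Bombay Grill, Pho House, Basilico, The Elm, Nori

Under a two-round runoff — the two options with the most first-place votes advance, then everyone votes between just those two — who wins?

Round 1 first-place votes: Basilico 7, Pho House 5, Nori 0, The Elm 0, Bombay Grill 9.
Bombay Grill and Basilico advance.
Runoff: Bombay Grill is preferred to Basilico by 9 voters; Basilico by 12.
Basilico wins the runoff.

Basilico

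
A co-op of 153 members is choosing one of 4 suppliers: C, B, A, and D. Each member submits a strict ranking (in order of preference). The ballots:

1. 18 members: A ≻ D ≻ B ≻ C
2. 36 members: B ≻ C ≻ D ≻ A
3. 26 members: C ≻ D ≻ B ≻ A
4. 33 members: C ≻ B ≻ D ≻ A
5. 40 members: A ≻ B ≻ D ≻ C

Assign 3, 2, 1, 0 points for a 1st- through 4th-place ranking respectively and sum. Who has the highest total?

B

C: 18·0 + 36·2 + 26·3 + 33·3 + 40·0 = 249
B: 18·1 + 36·3 + 26·1 + 33·2 + 40·2 = 298
A: 18·3 + 36·0 + 26·0 + 33·0 + 40·3 = 174
D: 18·2 + 36·1 + 26·2 + 33·1 + 40·1 = 197
B has the highest Borda score (298).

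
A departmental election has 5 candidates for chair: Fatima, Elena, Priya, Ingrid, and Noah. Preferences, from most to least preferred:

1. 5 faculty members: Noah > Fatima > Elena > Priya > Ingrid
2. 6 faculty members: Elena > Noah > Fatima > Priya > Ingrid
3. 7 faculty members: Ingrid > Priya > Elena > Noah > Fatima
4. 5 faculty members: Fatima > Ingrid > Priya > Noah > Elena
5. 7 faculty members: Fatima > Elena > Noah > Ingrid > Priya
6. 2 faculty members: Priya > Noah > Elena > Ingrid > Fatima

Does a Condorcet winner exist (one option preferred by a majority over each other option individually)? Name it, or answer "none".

none

Checking pairwise contests:
Noah beats Fatima 20–12.
Fatima beats Elena 17–15.
Fatima beats Priya 23–9.
Fatima beats Ingrid 23–9.
Elena beats Noah 20–12.
Every option loses at least one head-to-head, so there is no Condorcet winner.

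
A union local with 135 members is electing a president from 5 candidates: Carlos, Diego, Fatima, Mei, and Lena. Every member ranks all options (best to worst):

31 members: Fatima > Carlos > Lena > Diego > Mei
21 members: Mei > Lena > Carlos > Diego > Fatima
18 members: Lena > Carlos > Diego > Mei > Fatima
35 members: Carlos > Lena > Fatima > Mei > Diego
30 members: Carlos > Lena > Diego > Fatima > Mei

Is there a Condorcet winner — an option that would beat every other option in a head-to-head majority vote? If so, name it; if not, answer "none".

Carlos

Carlos vs Diego: 135–0 for Carlos.
Carlos vs Fatima: 104–31 for Carlos.
Carlos vs Mei: 114–21 for Carlos.
Carlos vs Lena: 96–39 for Carlos.
Carlos beats every other option head-to-head.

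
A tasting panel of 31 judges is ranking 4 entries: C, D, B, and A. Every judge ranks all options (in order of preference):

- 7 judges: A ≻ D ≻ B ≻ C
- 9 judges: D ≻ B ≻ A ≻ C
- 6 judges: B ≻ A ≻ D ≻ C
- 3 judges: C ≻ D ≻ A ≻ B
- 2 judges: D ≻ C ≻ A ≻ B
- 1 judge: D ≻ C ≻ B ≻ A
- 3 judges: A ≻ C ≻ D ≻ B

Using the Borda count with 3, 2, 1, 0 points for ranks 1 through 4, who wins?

D

C: 7·0 + 9·0 + 6·0 + 3·3 + 2·2 + 1·2 + 3·2 = 21
D: 7·2 + 9·3 + 6·1 + 3·2 + 2·3 + 1·3 + 3·1 = 65
B: 7·1 + 9·2 + 6·3 + 3·0 + 2·0 + 1·1 + 3·0 = 44
A: 7·3 + 9·1 + 6·2 + 3·1 + 2·1 + 1·0 + 3·3 = 56
D has the highest Borda score (65).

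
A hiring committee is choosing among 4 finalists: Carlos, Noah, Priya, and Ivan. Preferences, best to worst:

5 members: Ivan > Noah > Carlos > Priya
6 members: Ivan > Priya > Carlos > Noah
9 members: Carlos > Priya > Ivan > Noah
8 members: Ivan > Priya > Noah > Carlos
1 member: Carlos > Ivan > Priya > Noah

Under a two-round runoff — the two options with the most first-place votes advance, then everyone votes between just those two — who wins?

Ivan

Round 1 first-place votes: Carlos 10, Noah 0, Priya 0, Ivan 19.
Ivan and Carlos advance.
Runoff: Ivan is preferred to Carlos by 19 voters; Carlos by 10.
Ivan wins the runoff.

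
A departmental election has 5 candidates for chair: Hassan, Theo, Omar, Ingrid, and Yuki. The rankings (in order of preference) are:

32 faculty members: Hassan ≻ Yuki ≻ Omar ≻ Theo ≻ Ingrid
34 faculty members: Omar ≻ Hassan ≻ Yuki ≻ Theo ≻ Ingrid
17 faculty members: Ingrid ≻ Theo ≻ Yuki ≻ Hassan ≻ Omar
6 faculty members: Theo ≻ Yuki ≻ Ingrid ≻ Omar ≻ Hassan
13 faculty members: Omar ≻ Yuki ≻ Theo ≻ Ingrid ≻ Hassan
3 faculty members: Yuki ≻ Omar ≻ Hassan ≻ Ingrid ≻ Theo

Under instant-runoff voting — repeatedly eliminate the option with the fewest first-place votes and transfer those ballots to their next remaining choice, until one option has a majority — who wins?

Round 1: Hassan 32, Theo 6, Omar 47, Ingrid 17, Yuki 3. Eliminate Yuki.
Round 2: Hassan 32, Theo 6, Omar 50, Ingrid 17. Eliminate Theo.
Round 3: Hassan 32, Omar 50, Ingrid 23. Eliminate Ingrid.
Round 4: Hassan 49, Omar 56. Omar has a majority.

Omar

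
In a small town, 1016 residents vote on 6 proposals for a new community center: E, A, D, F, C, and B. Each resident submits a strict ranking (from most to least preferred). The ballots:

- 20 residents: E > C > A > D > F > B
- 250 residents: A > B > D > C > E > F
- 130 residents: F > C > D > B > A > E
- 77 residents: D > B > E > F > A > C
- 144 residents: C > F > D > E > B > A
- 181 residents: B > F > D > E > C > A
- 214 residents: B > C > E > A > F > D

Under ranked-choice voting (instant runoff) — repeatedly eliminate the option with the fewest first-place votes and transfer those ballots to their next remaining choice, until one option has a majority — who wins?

Round 1: E 20, A 250, D 77, F 130, C 144, B 395. Eliminate E.
Round 2: A 250, D 77, F 130, C 164, B 395. Eliminate D.
Round 3: A 250, F 130, C 164, B 472. Eliminate F.
Round 4: A 250, C 294, B 472. Eliminate A.
Round 5: C 294, B 722. B has a majority.

B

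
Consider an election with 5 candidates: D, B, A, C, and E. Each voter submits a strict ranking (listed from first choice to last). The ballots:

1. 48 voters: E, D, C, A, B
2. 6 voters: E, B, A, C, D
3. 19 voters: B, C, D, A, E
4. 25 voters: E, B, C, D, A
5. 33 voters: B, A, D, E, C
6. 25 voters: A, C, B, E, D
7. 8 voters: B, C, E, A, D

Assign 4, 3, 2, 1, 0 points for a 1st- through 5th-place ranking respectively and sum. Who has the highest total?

E

D: 48·3 + 6·0 + 19·2 + 25·1 + 33·2 + 25·0 + 8·0 = 273
B: 48·0 + 6·3 + 19·4 + 25·3 + 33·4 + 25·2 + 8·4 = 383
A: 48·1 + 6·2 + 19·1 + 25·0 + 33·3 + 25·4 + 8·1 = 286
C: 48·2 + 6·1 + 19·3 + 25·2 + 33·0 + 25·3 + 8·3 = 308
E: 48·4 + 6·4 + 19·0 + 25·4 + 33·1 + 25·1 + 8·2 = 390
E has the highest Borda score (390).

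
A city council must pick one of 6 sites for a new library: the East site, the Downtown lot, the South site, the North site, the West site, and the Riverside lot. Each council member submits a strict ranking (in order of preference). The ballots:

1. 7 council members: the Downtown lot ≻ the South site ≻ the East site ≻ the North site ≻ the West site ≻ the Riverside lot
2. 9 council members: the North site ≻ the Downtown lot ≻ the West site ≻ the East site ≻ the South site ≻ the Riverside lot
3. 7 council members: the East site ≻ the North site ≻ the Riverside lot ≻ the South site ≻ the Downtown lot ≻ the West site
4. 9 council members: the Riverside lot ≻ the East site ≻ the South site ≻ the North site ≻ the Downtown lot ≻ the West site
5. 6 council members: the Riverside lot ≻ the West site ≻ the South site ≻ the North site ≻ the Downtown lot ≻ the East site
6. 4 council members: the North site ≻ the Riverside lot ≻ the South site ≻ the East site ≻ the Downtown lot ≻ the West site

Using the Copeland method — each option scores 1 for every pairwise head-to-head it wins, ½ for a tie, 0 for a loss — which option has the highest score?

the East site: beats the South site, the North site, the West site, and the Riverside lot; loses to the Downtown lot → score 4.
the Downtown lot: beats the East site and the West site; loses to the South site, the North site, and the Riverside lot → score 2.
the South site: beats the Downtown lot, the North site, and the West site; loses to the East site and the Riverside lot → score 3.
the North site: beats the Downtown lot, the West site, and the Riverside lot; loses to the East site and the South site → score 3.
the West site: loses to the East site, the Downtown lot, the South site, the North site, and the Riverside lot → score 0.
the Riverside lot: beats the Downtown lot, the South site, and the West site; loses to the East site and the North site → score 3.
the East site has the best pairwise record.

the East site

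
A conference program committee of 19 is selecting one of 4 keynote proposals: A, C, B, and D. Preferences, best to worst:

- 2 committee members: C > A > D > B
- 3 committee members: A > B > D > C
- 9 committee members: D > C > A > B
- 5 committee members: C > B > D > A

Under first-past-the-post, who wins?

First-place votes: A 3, C 7, B 0, D 9.
D has the most first-place votes.

D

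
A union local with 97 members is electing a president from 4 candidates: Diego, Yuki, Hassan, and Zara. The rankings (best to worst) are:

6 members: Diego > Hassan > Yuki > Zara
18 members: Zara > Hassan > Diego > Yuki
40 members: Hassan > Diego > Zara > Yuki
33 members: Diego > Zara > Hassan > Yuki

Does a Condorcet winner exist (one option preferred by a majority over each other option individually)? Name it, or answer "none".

none

Checking pairwise contests:
Hassan beats Diego 58–39.
Diego beats Yuki 97–0.
Zara beats Hassan 51–46.
Diego beats Zara 79–18.
Every option loses at least one head-to-head, so there is no Condorcet winner.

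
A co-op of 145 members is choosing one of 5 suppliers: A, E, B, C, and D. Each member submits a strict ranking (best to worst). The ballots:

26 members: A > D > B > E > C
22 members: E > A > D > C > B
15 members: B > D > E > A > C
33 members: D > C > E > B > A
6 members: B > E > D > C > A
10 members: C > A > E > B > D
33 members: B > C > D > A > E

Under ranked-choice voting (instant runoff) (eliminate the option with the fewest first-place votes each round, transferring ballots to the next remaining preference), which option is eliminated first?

C

Round 1: A 26, E 22, B 54, C 10, D 33. Eliminate C.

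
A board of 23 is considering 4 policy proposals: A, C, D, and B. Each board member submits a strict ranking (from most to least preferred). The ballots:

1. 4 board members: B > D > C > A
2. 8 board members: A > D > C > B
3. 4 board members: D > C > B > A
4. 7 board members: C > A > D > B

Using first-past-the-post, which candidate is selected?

First-place votes: A 8, C 7, D 4, B 4.
A has the most first-place votes.

A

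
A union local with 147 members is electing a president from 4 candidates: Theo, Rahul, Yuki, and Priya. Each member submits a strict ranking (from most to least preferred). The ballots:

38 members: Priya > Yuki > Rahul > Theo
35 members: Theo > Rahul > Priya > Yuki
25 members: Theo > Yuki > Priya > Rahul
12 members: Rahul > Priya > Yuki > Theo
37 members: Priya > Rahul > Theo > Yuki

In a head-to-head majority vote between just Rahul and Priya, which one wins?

Priya

Voters preferring Rahul to Priya: 47; preferring Priya to Rahul: 100.
Priya wins the head-to-head.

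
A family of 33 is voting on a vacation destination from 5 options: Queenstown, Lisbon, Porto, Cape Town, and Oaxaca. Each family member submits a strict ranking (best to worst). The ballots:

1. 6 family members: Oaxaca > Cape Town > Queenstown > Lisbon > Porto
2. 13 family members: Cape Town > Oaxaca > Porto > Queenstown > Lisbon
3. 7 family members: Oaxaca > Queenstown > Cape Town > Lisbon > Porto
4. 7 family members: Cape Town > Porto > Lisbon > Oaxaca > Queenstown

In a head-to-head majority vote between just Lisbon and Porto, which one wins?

Voters preferring Lisbon to Porto: 13; preferring Porto to Lisbon: 20.
Porto wins the head-to-head.

Porto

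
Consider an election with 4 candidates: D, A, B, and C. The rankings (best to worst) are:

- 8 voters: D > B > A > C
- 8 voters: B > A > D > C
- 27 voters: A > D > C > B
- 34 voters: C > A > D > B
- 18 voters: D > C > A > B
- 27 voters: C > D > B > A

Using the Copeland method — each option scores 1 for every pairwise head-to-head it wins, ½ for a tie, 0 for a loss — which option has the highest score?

D: beats B; ties C; loses to A → score 1.5.
A: beats D and B; loses to C → score 2.
B: loses to D, A, and C → score 0.
C: beats A and B; ties D → score 2.5.
C has the best pairwise record.

C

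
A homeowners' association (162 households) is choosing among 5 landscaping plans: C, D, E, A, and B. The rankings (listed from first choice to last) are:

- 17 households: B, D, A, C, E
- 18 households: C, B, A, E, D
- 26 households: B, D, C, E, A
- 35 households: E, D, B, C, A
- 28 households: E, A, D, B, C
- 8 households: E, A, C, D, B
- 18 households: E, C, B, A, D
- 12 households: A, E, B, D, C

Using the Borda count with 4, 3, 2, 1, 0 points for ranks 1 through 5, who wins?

E

C: 17·1 + 18·4 + 26·2 + 35·1 + 28·0 + 8·2 + 18·3 + 12·0 = 246
D: 17·3 + 18·0 + 26·3 + 35·3 + 28·2 + 8·1 + 18·0 + 12·1 = 310
E: 17·0 + 18·1 + 26·1 + 35·4 + 28·4 + 8·4 + 18·4 + 12·3 = 436
A: 17·2 + 18·2 + 26·0 + 35·0 + 28·3 + 8·3 + 18·1 + 12·4 = 244
B: 17·4 + 18·3 + 26·4 + 35·2 + 28·1 + 8·0 + 18·2 + 12·2 = 384
E has the highest Borda score (436).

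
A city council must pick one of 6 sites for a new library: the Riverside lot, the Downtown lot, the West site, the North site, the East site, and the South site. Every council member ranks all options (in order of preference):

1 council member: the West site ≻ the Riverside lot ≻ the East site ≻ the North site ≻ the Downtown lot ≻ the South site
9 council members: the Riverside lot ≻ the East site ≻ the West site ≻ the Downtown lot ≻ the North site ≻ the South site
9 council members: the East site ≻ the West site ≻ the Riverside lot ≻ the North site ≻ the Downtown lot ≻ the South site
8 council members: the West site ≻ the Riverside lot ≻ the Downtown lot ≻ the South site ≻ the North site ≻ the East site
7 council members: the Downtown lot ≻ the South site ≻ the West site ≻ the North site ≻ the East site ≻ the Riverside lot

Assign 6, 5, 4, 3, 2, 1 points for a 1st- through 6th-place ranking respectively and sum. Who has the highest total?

the Riverside lot: 1·5 + 9·6 + 9·4 + 8·5 + 7·1 = 142
the Downtown lot: 1·2 + 9·3 + 9·2 + 8·4 + 7·6 = 121
the West site: 1·6 + 9·4 + 9·5 + 8·6 + 7·4 = 163
the North site: 1·3 + 9·2 + 9·3 + 8·2 + 7·3 = 85
the East site: 1·4 + 9·5 + 9·6 + 8·1 + 7·2 = 125
the South site: 1·1 + 9·1 + 9·1 + 8·3 + 7·5 = 78
the West site has the highest Borda score (163).

the West site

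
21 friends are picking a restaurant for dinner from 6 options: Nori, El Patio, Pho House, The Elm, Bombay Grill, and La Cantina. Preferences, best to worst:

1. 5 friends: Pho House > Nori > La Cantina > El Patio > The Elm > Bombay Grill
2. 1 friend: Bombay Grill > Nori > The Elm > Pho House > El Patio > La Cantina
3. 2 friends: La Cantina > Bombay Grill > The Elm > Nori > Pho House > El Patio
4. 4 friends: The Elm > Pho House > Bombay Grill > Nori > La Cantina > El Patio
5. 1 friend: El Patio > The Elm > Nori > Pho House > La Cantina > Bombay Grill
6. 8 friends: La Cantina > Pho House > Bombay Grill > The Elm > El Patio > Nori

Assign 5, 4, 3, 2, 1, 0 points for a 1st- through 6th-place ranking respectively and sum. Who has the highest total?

Nori: 5·4 + 1·4 + 2·2 + 4·2 + 1·3 + 8·0 = 39
El Patio: 5·2 + 1·1 + 2·0 + 4·0 + 1·5 + 8·1 = 24
Pho House: 5·5 + 1·2 + 2·1 + 4·4 + 1·2 + 8·4 = 79
The Elm: 5·1 + 1·3 + 2·3 + 4·5 + 1·4 + 8·2 = 54
Bombay Grill: 5·0 + 1·5 + 2·4 + 4·3 + 1·0 + 8·3 = 49
La Cantina: 5·3 + 1·0 + 2·5 + 4·1 + 1·1 + 8·5 = 70
Pho House has the highest Borda score (79).

Pho House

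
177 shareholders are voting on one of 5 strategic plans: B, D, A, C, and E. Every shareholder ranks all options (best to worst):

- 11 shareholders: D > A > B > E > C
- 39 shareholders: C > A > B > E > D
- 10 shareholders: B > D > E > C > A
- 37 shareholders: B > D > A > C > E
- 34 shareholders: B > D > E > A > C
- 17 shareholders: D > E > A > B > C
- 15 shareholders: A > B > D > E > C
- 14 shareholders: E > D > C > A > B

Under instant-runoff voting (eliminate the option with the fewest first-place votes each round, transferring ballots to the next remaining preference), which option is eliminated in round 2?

A

Round 1: B 81, D 28, A 15, C 39, E 14. Eliminate E.
Round 2: B 81, D 42, A 15, C 39. Eliminate A.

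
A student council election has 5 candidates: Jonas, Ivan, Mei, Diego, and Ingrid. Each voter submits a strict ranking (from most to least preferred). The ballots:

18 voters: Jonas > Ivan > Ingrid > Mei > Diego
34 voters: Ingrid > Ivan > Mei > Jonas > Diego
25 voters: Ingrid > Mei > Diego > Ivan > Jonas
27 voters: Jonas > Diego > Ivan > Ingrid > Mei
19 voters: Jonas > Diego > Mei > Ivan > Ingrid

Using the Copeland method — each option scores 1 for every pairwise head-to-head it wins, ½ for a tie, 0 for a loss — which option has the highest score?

Jonas

Jonas: beats Ivan, Mei, Diego, and Ingrid → score 4.
Ivan: beats Mei and Ingrid; loses to Jonas and Diego → score 2.
Mei: beats Diego; loses to Jonas, Ivan, and Ingrid → score 1.
Diego: beats Ivan; loses to Jonas, Mei, and Ingrid → score 1.
Ingrid: beats Mei and Diego; loses to Jonas and Ivan → score 2.
Jonas has the best pairwise record.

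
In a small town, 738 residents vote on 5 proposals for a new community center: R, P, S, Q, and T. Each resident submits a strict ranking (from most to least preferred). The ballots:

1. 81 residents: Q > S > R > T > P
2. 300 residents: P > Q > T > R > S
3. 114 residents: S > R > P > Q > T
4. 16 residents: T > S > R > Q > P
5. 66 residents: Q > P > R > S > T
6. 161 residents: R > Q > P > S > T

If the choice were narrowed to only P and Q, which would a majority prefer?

Voters preferring P to Q: 414; preferring Q to P: 324.
P wins the head-to-head.

P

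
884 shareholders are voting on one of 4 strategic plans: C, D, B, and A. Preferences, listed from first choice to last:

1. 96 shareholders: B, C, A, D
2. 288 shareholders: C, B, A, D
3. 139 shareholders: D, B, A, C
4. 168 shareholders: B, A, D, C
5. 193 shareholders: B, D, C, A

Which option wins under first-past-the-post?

First-place votes: C 288, D 139, B 457, A 0.
B has the most first-place votes.

B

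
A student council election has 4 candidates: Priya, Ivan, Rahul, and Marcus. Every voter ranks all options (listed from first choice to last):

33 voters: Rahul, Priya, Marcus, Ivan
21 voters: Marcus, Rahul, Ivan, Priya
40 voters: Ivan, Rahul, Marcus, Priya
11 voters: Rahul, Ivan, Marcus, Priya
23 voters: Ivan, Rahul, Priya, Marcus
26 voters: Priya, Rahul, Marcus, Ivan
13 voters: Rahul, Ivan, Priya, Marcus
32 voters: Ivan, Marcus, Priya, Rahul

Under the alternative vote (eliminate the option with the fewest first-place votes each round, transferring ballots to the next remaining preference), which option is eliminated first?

Marcus

Round 1: Priya 26, Ivan 95, Rahul 57, Marcus 21. Eliminate Marcus.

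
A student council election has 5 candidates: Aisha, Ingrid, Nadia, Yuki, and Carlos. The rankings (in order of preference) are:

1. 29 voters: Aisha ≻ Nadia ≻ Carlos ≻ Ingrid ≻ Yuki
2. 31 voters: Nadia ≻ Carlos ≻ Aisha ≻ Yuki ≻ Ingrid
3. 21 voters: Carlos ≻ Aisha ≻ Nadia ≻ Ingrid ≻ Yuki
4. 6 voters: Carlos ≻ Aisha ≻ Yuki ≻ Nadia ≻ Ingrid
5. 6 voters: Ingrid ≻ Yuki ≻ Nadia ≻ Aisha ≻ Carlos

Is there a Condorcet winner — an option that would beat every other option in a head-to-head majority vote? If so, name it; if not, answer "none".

none

Checking pairwise contests:
Carlos beats Aisha 58–35.
Aisha beats Ingrid 87–6.
Aisha beats Nadia 56–37.
Aisha beats Yuki 87–6.
Nadia beats Carlos 66–27.
Every option loses at least one head-to-head, so there is no Condorcet winner.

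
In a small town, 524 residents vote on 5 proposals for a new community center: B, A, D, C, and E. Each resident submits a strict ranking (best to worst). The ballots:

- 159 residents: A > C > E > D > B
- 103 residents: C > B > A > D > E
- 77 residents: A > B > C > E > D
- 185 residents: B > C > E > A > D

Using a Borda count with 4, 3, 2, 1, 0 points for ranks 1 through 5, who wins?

C

B: 159·0 + 103·3 + 77·3 + 185·4 = 1280
A: 159·4 + 103·2 + 77·4 + 185·1 = 1335
D: 159·1 + 103·1 + 77·0 + 185·0 = 262
C: 159·3 + 103·4 + 77·2 + 185·3 = 1598
E: 159·2 + 103·0 + 77·1 + 185·2 = 765
C has the highest Borda score (1598).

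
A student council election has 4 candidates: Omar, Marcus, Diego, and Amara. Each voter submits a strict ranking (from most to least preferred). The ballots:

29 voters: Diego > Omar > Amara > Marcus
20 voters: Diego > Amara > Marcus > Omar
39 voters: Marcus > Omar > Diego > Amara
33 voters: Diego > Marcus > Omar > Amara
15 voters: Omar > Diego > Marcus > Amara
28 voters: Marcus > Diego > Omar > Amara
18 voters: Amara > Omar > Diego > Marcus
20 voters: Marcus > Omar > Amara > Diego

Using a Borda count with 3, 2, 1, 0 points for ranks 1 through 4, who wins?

Omar: 29·2 + 20·0 + 39·2 + 33·1 + 15·3 + 28·1 + 18·2 + 20·2 = 318
Marcus: 29·0 + 20·1 + 39·3 + 33·2 + 15·1 + 28·3 + 18·0 + 20·3 = 362
Diego: 29·3 + 20·3 + 39·1 + 33·3 + 15·2 + 28·2 + 18·1 + 20·0 = 389
Amara: 29·1 + 20·2 + 39·0 + 33·0 + 15·0 + 28·0 + 18·3 + 20·1 = 143
Diego has the highest Borda score (389).

Diego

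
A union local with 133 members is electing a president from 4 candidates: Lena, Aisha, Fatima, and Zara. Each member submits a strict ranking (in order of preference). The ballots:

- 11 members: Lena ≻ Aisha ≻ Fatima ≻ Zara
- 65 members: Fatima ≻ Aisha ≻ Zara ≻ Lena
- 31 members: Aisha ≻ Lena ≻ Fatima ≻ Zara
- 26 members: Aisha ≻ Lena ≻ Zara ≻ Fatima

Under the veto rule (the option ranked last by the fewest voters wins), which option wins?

Last-place votes: Lena 65, Aisha 0, Fatima 26, Zara 42.
Aisha is ranked last by the fewest voters, so Aisha wins.

Aisha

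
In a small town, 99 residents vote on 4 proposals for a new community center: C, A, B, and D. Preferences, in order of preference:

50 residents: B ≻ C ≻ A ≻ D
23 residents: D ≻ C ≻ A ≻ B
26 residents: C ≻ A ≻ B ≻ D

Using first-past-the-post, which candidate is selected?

B

First-place votes: C 26, A 0, B 50, D 23.
B has the most first-place votes.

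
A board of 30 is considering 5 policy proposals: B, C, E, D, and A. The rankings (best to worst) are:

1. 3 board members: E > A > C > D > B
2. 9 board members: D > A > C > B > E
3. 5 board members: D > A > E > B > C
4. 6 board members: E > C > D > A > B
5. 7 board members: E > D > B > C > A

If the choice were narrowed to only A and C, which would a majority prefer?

Voters preferring A to C: 17; preferring C to A: 13.
A wins the head-to-head.

A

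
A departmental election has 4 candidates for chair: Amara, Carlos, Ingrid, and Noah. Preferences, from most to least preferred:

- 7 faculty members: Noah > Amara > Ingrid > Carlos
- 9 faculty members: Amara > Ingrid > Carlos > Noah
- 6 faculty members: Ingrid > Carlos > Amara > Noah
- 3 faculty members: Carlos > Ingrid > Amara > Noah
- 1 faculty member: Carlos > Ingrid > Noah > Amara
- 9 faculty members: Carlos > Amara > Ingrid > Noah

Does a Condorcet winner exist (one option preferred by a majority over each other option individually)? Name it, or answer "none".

none

Checking pairwise contests:
Carlos beats Amara 19–16.
Ingrid beats Carlos 22–13.
Amara beats Ingrid 25–10.
Amara beats Noah 27–8.
Every option loses at least one head-to-head, so there is no Condorcet winner.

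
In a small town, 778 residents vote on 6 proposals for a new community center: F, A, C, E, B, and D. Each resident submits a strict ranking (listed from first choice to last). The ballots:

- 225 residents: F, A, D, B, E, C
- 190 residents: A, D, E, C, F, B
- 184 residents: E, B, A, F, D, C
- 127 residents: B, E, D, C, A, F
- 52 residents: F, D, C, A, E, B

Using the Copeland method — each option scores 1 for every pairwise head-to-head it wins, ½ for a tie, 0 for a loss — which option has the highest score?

F: beats C, B, and D; loses to A and E → score 3.
A: beats F, C, E, B, and D → score 5.
C: loses to F, A, E, B, and D → score 0.
E: beats F, C, and B; loses to A and D → score 3.
B: beats C; loses to F, A, E, and D → score 1.
D: beats C, E, and B; loses to F and A → score 3.
A has the best pairwise record.

A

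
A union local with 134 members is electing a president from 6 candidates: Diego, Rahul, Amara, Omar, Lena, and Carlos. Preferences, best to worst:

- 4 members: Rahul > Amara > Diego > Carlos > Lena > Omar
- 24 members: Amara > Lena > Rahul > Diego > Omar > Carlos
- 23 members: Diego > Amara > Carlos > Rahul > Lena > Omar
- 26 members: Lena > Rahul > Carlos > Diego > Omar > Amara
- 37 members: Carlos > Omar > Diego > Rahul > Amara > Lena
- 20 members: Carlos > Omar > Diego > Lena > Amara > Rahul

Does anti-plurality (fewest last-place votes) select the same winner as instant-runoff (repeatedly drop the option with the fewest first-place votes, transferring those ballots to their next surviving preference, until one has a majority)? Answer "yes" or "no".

Anti-plurality — last-place votes: Diego 0, Rahul 20, Amara 26, Omar 27, Lena 37, Carlos 24. Winner: Diego.
Instant-runoff — R1 Diego 23, Rahul 4, Amara 24, Omar 0, Lena 26, Carlos 57 (Omar out); R2 Diego 23, Rahul 4, Amara 24, Lena 26, Carlos 57 (Rahul out); R3 Diego 23, Amara 28, Lena 26, Carlos 57 (Diego out); R4 Amara 51, Lena 26, Carlos 57 (Lena out); R5 Amara 51, Carlos 83 (Carlos winner). Winner: Carlos.
The two methods disagree.

no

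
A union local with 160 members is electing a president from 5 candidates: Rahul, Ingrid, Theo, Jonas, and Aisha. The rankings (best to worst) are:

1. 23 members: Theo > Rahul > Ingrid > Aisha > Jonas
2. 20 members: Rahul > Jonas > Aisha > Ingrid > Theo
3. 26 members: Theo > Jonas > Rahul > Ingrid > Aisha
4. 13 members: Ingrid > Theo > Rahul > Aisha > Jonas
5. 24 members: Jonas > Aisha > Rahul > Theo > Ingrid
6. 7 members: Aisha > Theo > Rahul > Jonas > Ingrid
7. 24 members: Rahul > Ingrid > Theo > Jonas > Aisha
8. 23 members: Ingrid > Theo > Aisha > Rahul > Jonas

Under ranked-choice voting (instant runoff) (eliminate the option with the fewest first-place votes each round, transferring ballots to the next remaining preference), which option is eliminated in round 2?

Round 1: Rahul 44, Ingrid 36, Theo 49, Jonas 24, Aisha 7. Eliminate Aisha.
Round 2: Rahul 44, Ingrid 36, Theo 56, Jonas 24. Eliminate Jonas.

Jonas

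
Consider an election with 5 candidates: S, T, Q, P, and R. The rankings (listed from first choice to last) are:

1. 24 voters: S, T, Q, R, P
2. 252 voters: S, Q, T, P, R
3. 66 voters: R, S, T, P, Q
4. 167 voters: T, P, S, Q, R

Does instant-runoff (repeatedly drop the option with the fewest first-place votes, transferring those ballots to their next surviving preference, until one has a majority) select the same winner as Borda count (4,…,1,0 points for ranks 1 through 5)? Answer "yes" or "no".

yes

Instant-runoff — R1 S 276, T 167, Q 0, P 0, R 66 (S winner). Winner: S.
Borda — scores: S 1636, T 1376, Q 971, P 819, R 288. Winner: S.
The two methods agree.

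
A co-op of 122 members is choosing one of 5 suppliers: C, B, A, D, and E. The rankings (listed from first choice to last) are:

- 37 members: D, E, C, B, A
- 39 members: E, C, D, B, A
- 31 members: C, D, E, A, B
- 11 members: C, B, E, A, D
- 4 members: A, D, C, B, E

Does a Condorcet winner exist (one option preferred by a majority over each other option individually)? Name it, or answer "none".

Checking pairwise contests:
E beats C 76–46.
C beats B 122–0.
C beats A 118–4.
C beats D 81–41.
D beats E 72–50.
Every option loses at least one head-to-head, so there is no Condorcet winner.

none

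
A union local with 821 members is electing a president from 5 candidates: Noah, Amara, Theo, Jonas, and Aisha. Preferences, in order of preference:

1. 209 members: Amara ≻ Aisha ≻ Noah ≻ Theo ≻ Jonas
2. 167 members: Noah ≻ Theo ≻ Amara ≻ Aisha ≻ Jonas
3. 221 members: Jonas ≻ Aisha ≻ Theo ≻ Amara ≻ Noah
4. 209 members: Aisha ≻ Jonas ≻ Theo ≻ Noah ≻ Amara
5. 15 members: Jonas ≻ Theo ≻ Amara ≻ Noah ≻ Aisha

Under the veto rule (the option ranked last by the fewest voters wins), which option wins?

Theo

Last-place votes: Noah 221, Amara 209, Theo 0, Jonas 376, Aisha 15.
Theo is ranked last by the fewest voters, so Theo wins.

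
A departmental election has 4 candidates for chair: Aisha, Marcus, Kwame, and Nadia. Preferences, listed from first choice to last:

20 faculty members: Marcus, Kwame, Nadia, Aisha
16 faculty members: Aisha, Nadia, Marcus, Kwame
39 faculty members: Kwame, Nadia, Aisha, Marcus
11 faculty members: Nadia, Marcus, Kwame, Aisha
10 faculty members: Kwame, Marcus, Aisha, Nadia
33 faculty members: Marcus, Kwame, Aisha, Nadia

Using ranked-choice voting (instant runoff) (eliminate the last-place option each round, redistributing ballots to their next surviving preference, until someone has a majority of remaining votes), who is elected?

Marcus

Round 1: Aisha 16, Marcus 53, Kwame 49, Nadia 11. Eliminate Nadia.
Round 2: Aisha 16, Marcus 64, Kwame 49. Eliminate Aisha.
Round 3: Marcus 80, Kwame 49. Marcus has a majority.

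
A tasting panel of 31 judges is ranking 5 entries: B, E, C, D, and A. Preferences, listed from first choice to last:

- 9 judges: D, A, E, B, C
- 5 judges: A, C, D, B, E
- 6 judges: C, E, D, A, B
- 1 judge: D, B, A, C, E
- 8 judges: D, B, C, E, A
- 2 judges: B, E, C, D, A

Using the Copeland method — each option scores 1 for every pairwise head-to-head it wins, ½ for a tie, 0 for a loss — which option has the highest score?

D

B: beats E and C; loses to D and A → score 2.
E: beats A; loses to B, C, and D → score 1.
C: beats E and A; loses to B and D → score 2.
D: beats B, E, C, and A → score 4.
A: beats B; loses to E, C, and D → score 1.
D has the best pairwise record.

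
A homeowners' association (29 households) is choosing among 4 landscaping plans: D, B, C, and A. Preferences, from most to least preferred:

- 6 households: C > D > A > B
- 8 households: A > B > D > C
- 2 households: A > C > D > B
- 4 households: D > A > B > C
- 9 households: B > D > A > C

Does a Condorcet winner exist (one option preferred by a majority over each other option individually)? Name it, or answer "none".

none

Checking pairwise contests:
B beats D 17–12.
A beats B 20–9.
D beats C 21–8.
D beats A 19–10.
Every option loses at least one head-to-head, so there is no Condorcet winner.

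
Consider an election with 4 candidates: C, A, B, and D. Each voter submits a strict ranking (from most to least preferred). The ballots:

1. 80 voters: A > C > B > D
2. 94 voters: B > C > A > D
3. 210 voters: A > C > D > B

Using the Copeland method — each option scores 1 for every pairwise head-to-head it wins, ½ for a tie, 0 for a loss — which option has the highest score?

C: beats B and D; loses to A → score 2.
A: beats C, B, and D → score 3.
B: loses to C, A, and D → score 0.
D: beats B; loses to C and A → score 1.
A has the best pairwise record.

A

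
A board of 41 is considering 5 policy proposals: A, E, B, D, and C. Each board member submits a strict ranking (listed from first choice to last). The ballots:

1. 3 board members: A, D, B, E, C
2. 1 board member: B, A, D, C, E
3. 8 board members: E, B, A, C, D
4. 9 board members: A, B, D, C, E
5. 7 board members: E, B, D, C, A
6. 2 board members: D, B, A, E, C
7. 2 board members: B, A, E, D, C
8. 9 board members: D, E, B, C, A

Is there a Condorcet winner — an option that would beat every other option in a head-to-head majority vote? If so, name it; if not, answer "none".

Checking pairwise contests:
E beats A 24–17.
D beats E 24–17.
E beats B 24–17.
A beats D 23–18.
A beats C 25–16.
Every option loses at least one head-to-head, so there is no Condorcet winner.

none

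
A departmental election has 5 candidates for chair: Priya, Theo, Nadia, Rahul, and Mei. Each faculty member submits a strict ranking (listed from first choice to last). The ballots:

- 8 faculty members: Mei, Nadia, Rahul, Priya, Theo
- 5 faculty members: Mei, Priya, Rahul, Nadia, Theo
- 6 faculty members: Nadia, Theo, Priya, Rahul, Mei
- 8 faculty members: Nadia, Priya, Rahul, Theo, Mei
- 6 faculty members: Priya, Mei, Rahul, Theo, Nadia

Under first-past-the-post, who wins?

First-place votes: Priya 6, Theo 0, Nadia 14, Rahul 0, Mei 13.
Nadia has the most first-place votes.

Nadia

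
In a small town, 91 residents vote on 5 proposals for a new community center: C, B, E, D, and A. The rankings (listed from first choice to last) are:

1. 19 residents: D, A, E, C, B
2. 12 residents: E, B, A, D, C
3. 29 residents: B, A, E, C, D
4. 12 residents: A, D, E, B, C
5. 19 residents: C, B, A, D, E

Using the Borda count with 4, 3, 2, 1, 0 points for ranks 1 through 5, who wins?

A

C: 19·1 + 12·0 + 29·1 + 12·0 + 19·4 = 124
B: 19·0 + 12·3 + 29·4 + 12·1 + 19·3 = 221
E: 19·2 + 12·4 + 29·2 + 12·2 + 19·0 = 168
D: 19·4 + 12·1 + 29·0 + 12·3 + 19·1 = 143
A: 19·3 + 12·2 + 29·3 + 12·4 + 19·2 = 254
A has the highest Borda score (254).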